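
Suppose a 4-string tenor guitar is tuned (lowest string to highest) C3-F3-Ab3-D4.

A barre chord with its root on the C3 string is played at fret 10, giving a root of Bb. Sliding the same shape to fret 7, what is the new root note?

Moving from fret 10 to fret 7 shifts the root by -3 semitones.
Bb down 3 semitones is G.

G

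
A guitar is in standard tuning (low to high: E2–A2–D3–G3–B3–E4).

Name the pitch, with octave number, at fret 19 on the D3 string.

Each fret is one semitone, so D3 + 19 = A4.

A4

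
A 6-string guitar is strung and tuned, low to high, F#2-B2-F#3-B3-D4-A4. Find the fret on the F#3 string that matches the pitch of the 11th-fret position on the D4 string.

19

Fret 11 on D4 is MIDI 62 + 11 = 73 (C#5). On the F#3 string (open MIDI 54), that pitch is 73 − 54 = fret 19.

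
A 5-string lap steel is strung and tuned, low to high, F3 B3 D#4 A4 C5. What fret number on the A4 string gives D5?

5

D5 is 5 semitones above the open A4 (A–A#–B–C–C#–D), so it sits at fret 5.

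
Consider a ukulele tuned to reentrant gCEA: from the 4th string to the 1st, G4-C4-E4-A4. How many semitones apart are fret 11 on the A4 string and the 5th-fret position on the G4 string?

8 semitones

A4 at fret 11 → G#5 (MIDI 80); G4 at fret 5 → C5 (MIDI 72).
80 − 72 = 8, so the two pitches are 8 semitones apart, with G#5 the higher.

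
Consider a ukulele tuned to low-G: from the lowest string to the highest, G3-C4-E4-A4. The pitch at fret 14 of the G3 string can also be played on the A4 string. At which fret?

0

Fret 14 on G3 is MIDI 55 + 14 = 69 (A4). On the A4 string (open MIDI 69), that pitch is 69 − 69 = fret 0.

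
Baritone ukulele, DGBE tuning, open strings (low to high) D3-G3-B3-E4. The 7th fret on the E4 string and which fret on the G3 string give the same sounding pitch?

16

Fret 7 on E4 is MIDI 64 + 7 = 71 (B4). On the G3 string (open MIDI 55), that pitch is 71 − 55 = fret 16.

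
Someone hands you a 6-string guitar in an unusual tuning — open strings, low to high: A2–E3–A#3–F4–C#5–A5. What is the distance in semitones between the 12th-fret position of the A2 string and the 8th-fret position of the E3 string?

A2 at fret 12 → A3 (MIDI 57); E3 at fret 8 → C4 (MIDI 60).
57 − 60 = -3, so the two pitches are 3 semitones apart, with C4 the higher.

3 semitones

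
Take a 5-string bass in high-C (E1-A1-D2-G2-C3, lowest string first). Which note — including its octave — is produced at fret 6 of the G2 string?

C#3

G2 is MIDI 43. Adding 6 gives 49, which is C#3.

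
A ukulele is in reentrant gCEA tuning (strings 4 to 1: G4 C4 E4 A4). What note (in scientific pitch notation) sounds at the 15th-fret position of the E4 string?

G5

E4 is MIDI 64. Adding 15 gives 79, which is G5.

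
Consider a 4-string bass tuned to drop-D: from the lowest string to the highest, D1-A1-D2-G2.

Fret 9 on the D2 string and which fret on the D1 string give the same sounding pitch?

Fret 9 on D2 is MIDI 38 + 9 = 47 (B2). On the D1 string (open MIDI 26), that pitch is 47 − 26 = fret 21.

21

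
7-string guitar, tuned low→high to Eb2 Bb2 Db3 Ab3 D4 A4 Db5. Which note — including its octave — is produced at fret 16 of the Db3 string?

F4

Each fret is one semitone, so Db3 + 16 = F4.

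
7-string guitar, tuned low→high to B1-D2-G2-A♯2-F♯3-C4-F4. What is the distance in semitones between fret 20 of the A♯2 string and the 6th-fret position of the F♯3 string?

6 semitones

A♯2 at fret 20 → F♯4 (MIDI 66); F♯3 at fret 6 → C4 (MIDI 60).
66 − 60 = 6, so the two pitches are 6 semitones apart, with F♯4 the higher.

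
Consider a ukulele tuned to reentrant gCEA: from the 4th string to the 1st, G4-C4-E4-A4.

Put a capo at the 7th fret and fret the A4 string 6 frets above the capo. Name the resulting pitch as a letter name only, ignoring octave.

A#

The capo raises the open A4 by 7 semitones to E5; fretting 6 more gives A4 + 7 + 6 = A4 + 13 semitones, landing on A#.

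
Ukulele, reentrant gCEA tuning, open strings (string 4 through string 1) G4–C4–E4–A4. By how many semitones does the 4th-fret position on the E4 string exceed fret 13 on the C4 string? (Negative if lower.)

-5 semitones

E4 at fret 4 → G#4 (MIDI 68); C4 at fret 13 → C#5 (MIDI 73).
68 − 73 = -5, so the two pitches are 5 semitones apart.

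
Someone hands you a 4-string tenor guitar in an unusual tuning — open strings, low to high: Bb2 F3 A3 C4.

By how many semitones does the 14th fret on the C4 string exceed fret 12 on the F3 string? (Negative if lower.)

C4 at fret 14 → D5 (MIDI 74); F3 at fret 12 → F4 (MIDI 65).
74 − 65 = 9, so the two pitches are 9 semitones apart.

9 semitones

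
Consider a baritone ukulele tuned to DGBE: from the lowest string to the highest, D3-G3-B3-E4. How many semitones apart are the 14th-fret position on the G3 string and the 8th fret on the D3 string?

11 semitones

G3 at fret 14 → A4 (MIDI 69); D3 at fret 8 → A#3 (MIDI 58).
69 − 58 = 11, so the two pitches are 11 semitones apart, with A4 the higher.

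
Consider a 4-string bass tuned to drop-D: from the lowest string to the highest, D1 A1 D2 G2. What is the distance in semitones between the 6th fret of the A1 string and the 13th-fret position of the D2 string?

A1 at fret 6 → D#2 (MIDI 39); D2 at fret 13 → D#3 (MIDI 51).
39 − 51 = -12, so the two pitches are 12 semitones apart, with D#3 the higher.

12 semitones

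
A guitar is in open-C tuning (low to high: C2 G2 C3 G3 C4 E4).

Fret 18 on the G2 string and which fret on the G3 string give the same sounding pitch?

6

G2 at fret 18 is G2 + 18 semitones = C#4.
The open G3 string is 12 semitones above the open G2, so the same pitch on the G3 string lies at fret 18 − 12 = 6.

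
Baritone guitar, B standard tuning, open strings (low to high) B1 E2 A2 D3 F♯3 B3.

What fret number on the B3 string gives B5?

B5 is 24 semitones above the open B3 (B–C–C#–D–…–A–A#–B), so it sits at fret 24.

24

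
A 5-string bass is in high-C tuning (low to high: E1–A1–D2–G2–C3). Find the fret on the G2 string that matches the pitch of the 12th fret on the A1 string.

2

A1 at fret 12 is A1 + 12 semitones = A2.
The open G2 string is 10 semitones above the open A1, so the same pitch on the G2 string lies at fret 12 − 10 = 2.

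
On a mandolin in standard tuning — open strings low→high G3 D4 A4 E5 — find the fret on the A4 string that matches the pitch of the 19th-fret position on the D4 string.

Fret 19 on D4 is MIDI 62 + 19 = 81 (A5). On the A4 string (open MIDI 69), that pitch is 81 − 69 = fret 12.

12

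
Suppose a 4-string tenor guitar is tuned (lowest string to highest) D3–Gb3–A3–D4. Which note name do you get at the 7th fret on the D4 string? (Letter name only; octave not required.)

A

D4 is MIDI 62. Adding 7 gives 69; 69 mod 12 = 9, i.e. A.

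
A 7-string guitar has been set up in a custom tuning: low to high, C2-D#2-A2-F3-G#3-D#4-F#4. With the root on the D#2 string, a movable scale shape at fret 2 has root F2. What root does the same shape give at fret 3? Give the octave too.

F#2

Moving from fret 2 to fret 3 shifts the root by 1 semitone.
F2 up 1 semitone is F#2.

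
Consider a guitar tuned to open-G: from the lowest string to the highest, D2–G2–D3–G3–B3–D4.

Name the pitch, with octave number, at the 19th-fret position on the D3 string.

The open D3 string plus 19 semitones: D–D#–E–F–…–G–G#–A.
The walk passes from B into C once, so the octave number goes from 3 to 4.

A4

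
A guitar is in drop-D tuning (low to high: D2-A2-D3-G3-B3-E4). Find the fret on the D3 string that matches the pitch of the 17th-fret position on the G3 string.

Fret 17 on G3 is MIDI 55 + 17 = 72 (C5). On the D3 string (open MIDI 50), that pitch is 72 − 50 = fret 22.

22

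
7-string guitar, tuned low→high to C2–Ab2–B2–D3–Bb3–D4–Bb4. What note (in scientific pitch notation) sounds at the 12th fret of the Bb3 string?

Bb4

The open Bb3 string plus 12 semitones: Bb–B–C–Db–…–Ab–A–Bb.
The walk passes from B into C once, so the octave number goes from 3 to 4.
(Equivalently spelled A#4.)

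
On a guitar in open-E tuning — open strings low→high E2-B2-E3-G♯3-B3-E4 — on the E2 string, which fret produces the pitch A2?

A2 is 5 semitones above the open E2 (E–F–F#–G–G#–A), so it sits at fret 5.

5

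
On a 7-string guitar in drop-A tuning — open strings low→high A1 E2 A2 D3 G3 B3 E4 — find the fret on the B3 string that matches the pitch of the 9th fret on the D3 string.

0

D3 at fret 9 is D3 + 9 semitones = B3.
The open B3 string is 9 semitones above the open D3, so the same pitch on the B3 string lies at fret 9 − 9 = 0.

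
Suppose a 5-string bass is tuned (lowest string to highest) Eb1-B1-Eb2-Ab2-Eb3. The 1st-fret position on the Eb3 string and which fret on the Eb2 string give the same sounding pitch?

Eb3 at fret 1 is Eb3 + 1 semitone = E3.
The open Eb2 string is 12 semitones below the open Eb3, so the same pitch on the Eb2 string lies at fret 1 + 12 = 13.

13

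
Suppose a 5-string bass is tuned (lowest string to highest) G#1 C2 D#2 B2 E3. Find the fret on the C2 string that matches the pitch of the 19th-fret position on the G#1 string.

15

Fret 19 on G#1 is MIDI 32 + 19 = 51 (D#3). On the C2 string (open MIDI 36), that pitch is 51 − 36 = fret 15.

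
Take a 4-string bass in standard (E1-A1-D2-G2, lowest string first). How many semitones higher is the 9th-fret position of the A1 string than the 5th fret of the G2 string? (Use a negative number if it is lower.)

-6 semitones

A1 at fret 9 → F#2 (MIDI 42); G2 at fret 5 → C3 (MIDI 48).
42 − 48 = -6, so the two pitches are 6 semitones apart.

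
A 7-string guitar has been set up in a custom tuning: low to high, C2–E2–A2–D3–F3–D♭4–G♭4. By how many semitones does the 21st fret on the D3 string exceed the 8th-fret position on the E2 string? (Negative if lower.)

D3 at fret 21 → B4 (MIDI 71); E2 at fret 8 → C3 (MIDI 48).
71 − 48 = 23, so the two pitches are 23 semitones apart.

23 semitones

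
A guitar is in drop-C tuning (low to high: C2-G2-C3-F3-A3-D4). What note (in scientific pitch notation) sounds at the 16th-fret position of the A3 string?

C#5

The open A3 string plus 16 semitones: A–A#–B–C–…–B–C–C#.
The walk passes from B into C 2 times, so the octave number goes from 3 to 5.
(Equivalently spelled Db5.)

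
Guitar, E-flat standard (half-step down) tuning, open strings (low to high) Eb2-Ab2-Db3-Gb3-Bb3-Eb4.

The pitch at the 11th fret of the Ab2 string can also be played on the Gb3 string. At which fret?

1

Ab2 at fret 11 is Ab2 + 11 semitones = G3.
The open Gb3 string is 10 semitones above the open Ab2, so the same pitch on the Gb3 string lies at fret 11 − 10 = 1.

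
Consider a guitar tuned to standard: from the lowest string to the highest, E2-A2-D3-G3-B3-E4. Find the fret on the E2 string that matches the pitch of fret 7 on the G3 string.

22

Fret 7 on G3 is MIDI 55 + 7 = 62 (D4). On the E2 string (open MIDI 40), that pitch is 62 − 40 = fret 22.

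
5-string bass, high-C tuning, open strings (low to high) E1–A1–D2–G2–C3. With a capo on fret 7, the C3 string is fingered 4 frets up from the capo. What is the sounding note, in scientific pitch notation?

B3

The capo raises the open C3 by 7 semitones to G3; fretting 4 more gives C3 + 7 + 4 = C3 + 11 semitones = B3.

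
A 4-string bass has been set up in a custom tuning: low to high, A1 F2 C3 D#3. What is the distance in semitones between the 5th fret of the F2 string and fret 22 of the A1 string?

F2 at fret 5 → A#2 (MIDI 46); A1 at fret 22 → G3 (MIDI 55).
46 − 55 = -9, so the two pitches are 9 semitones apart, with G3 the higher.

9 semitones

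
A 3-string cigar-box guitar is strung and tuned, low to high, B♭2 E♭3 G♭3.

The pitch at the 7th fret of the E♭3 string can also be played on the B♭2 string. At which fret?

12

Fret 7 on E♭3 is MIDI 51 + 7 = 58 (B♭3). On the B♭2 string (open MIDI 46), that pitch is 58 − 46 = fret 12.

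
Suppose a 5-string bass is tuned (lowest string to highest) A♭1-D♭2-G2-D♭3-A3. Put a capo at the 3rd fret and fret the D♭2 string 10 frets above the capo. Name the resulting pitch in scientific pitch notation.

D3

The capo raises the open D♭2 by 3 semitones to E2; fretting 10 more gives D♭2 + 3 + 10 = D♭2 + 13 semitones = D3.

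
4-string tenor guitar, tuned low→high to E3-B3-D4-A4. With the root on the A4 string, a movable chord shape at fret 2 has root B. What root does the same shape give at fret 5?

Moving from fret 2 to fret 5 shifts the root by 3 semitones.
B up 3 semitones is D.

D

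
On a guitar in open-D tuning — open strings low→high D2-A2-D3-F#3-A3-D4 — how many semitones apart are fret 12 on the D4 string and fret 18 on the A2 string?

D4 at fret 12 → D5 (MIDI 74); A2 at fret 18 → D#4 (MIDI 63).
74 − 63 = 11, so the two pitches are 11 semitones apart, with D5 the higher.

11 semitones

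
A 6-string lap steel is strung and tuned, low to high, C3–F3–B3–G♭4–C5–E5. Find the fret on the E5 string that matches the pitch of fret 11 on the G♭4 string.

1

G♭4 at fret 11 is G♭4 + 11 semitones = F5.
The open E5 string is 10 semitones above the open G♭4, so the same pitch on the E5 string lies at fret 11 − 10 = 1.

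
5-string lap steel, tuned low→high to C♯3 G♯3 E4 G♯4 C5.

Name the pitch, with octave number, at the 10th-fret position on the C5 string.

A♯5

Each fret is one semitone, so C5 + 10 = A♯5.
(Equivalently spelled B♭5.)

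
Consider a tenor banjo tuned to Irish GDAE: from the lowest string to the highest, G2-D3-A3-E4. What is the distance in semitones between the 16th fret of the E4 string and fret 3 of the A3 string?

E4 at fret 16 → G♯5 (MIDI 80); A3 at fret 3 → C4 (MIDI 60).
80 − 60 = 20, so the two pitches are 20 semitones apart, with G♯5 the higher.

20 semitones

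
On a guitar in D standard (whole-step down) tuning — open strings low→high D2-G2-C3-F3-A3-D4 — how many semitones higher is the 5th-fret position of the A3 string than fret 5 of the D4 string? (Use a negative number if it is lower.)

-5 semitones

A3 at fret 5 → D4 (MIDI 62); D4 at fret 5 → G4 (MIDI 67).
62 − 67 = -5, so the two pitches are 5 semitones apart.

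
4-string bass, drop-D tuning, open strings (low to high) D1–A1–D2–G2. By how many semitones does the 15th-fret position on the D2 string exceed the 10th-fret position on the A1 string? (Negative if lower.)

10 semitones

D2 at fret 15 → F3 (MIDI 53); A1 at fret 10 → G2 (MIDI 43).
53 − 43 = 10, so the two pitches are 10 semitones apart.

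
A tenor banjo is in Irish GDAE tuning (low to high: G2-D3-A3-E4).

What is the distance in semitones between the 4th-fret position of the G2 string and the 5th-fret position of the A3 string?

15 semitones

G2 at fret 4 → B2 (MIDI 47); A3 at fret 5 → D4 (MIDI 62).
47 − 62 = -15, so the two pitches are 15 semitones apart, with D4 the higher.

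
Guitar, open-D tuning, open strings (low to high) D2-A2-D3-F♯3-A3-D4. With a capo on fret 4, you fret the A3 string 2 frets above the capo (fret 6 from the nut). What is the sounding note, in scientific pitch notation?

The capo raises the open A3 by 4 semitones to C♯4; fretting 2 more gives A3 + 4 + 2 = A3 + 6 semitones = D♯4.
(Also written E♭.)

D♯4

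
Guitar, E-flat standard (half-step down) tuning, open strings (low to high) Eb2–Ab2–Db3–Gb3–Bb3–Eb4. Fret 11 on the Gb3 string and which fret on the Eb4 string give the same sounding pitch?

Gb3 at fret 11 is Gb3 + 11 semitones = F4.
The open Eb4 string is 9 semitones above the open Gb3, so the same pitch on the Eb4 string lies at fret 11 − 9 = 2.

2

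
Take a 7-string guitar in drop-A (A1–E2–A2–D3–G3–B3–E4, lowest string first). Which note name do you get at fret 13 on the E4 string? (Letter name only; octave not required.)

F

E4 is MIDI 64. Adding 13 gives 77; 77 mod 12 = 5, i.e. F.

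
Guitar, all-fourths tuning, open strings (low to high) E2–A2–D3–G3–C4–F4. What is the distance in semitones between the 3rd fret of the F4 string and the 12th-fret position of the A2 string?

11 semitones

F4 at fret 3 → G#4 (MIDI 68); A2 at fret 12 → A3 (MIDI 57).
68 − 57 = 11, so the two pitches are 11 semitones apart, with G#4 the higher.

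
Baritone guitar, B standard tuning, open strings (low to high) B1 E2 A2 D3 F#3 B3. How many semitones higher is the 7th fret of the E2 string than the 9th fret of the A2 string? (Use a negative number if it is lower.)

E2 at fret 7 → B2 (MIDI 47); A2 at fret 9 → F#3 (MIDI 54).
47 − 54 = -7, so the two pitches are 7 semitones apart.

-7 semitones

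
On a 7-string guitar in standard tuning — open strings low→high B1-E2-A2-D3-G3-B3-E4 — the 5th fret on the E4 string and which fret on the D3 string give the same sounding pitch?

Fret 5 on E4 is MIDI 64 + 5 = 69 (A4). On the D3 string (open MIDI 50), that pitch is 69 − 50 = fret 19.

19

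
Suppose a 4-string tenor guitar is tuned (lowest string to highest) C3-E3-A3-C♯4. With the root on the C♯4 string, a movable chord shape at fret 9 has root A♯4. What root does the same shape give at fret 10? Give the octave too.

B4

Moving from fret 9 to fret 10 shifts the root by 1 semitone.
A♯4 up 1 semitone is B4.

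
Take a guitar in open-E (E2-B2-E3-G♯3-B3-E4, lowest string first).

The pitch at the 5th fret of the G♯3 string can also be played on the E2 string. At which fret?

21

G♯3 at fret 5 is G♯3 + 5 semitones = C♯4.
The open E2 string is 16 semitones below the open G♯3, so the same pitch on the E2 string lies at fret 5 + 16 = 21.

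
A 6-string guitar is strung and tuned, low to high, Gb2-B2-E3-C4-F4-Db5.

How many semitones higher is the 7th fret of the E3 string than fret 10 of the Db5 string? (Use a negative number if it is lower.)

-24 semitones

E3 at fret 7 → B3 (MIDI 59); Db5 at fret 10 → B5 (MIDI 83).
59 − 83 = -24, so the two pitches are 24 semitones apart.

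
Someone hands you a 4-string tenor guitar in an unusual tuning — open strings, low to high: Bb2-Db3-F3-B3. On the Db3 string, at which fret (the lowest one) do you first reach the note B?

10

From Db3, count semitones up the chromatic scale until reaching B: Db–D–Eb–E–…–A–Bb–B — 10 steps.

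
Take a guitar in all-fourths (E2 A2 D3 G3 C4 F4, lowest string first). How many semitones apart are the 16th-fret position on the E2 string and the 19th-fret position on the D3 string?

13 semitones

E2 at fret 16 → G#3 (MIDI 56); D3 at fret 19 → A4 (MIDI 69).
56 − 69 = -13, so the two pitches are 13 semitones apart, with A4 the higher.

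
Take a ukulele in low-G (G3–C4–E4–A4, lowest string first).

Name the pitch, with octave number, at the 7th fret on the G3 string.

D4

Each fret is one semitone, so G3 + 7 = D4.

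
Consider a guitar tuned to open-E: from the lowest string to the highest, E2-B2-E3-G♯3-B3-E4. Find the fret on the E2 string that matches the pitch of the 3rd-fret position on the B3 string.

B3 at fret 3 is B3 + 3 semitones = D4.
The open E2 string is 19 semitones below the open B3, so the same pitch on the E2 string lies at fret 3 + 19 = 22.

22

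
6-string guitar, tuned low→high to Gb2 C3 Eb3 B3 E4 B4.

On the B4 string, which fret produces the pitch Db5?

2

Db5 is 2 semitones above the open B4 (B–C–Db), so it sits at fret 2.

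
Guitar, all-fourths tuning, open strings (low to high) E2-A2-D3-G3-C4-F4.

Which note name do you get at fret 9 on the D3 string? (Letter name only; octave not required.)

B

D3 is MIDI 50. Adding 9 gives 59; 59 mod 12 = 11, i.e. B.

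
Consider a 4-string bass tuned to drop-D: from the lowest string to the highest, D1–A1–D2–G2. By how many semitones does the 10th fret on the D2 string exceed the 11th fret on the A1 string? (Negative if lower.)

D2 at fret 10 → C3 (MIDI 48); A1 at fret 11 → G#2 (MIDI 44).
48 − 44 = 4, so the two pitches are 4 semitones apart.

4 semitones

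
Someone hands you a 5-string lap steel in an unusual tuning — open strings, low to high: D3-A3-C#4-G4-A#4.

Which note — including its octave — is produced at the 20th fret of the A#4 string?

A#4 is MIDI 70. Adding 20 gives 90, which is F#6.

F#6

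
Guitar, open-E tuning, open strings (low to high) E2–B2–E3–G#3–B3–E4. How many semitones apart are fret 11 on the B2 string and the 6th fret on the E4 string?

B2 at fret 11 → A#3 (MIDI 58); E4 at fret 6 → A#4 (MIDI 70).
58 − 70 = -12, so the two pitches are 12 semitones apart, with A#4 the higher.

12 semitones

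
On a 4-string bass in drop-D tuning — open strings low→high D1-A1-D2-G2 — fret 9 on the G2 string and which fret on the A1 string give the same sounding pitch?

Fret 9 on G2 is MIDI 43 + 9 = 52 (E3). On the A1 string (open MIDI 33), that pitch is 52 − 33 = fret 19.

19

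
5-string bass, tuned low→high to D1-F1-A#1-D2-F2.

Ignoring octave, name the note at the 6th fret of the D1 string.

D1 is MIDI 26. Adding 6 gives 32; 32 mod 12 = 8, i.e. G#.
(Equivalently spelled Ab.)

G#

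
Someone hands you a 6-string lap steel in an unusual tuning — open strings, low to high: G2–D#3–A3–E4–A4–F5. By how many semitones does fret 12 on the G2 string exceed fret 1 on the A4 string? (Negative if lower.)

-15 semitones

G2 at fret 12 → G3 (MIDI 55); A4 at fret 1 → A#4 (MIDI 70).
55 − 70 = -15, so the two pitches are 15 semitones apart.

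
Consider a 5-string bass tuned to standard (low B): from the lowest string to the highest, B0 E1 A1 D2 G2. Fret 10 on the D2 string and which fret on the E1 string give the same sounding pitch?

20

Fret 10 on D2 is MIDI 38 + 10 = 48 (C3). On the E1 string (open MIDI 28), that pitch is 48 − 28 = fret 20.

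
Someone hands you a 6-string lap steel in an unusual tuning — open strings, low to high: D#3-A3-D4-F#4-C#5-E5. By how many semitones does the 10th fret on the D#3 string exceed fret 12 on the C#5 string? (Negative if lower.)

-24 semitones

D#3 at fret 10 → C#4 (MIDI 61); C#5 at fret 12 → C#6 (MIDI 85).
61 − 85 = -24, so the two pitches are 24 semitones apart.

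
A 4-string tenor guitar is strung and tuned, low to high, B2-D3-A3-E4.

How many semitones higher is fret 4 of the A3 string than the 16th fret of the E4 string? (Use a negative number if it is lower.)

A3 at fret 4 → C♯4 (MIDI 61); E4 at fret 16 → G♯5 (MIDI 80).
61 − 80 = -19, so the two pitches are 19 semitones apart.

-19 semitones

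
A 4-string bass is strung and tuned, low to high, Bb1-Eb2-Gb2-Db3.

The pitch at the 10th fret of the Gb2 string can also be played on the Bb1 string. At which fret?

18

Gb2 at fret 10 is Gb2 + 10 semitones = E3.
The open Bb1 string is 8 semitones below the open Gb2, so the same pitch on the Bb1 string lies at fret 10 + 8 = 18.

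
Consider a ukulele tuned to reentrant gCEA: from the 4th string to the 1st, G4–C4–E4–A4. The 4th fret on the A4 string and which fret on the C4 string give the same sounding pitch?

13

A4 at fret 4 is A4 + 4 semitones = C#5.
The open C4 string is 9 semitones below the open A4, so the same pitch on the C4 string lies at fret 4 + 9 = 13.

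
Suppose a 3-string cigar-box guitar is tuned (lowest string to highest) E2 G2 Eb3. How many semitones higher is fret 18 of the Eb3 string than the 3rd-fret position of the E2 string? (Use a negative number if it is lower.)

Eb3 at fret 18 → A4 (MIDI 69); E2 at fret 3 → G2 (MIDI 43).
69 − 43 = 26, so the two pitches are 26 semitones apart.

26 semitones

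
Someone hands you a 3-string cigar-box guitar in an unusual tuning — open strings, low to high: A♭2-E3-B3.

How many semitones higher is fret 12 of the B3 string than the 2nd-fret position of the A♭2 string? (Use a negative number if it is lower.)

B3 at fret 12 → B4 (MIDI 71); A♭2 at fret 2 → B♭2 (MIDI 46).
71 − 46 = 25, so the two pitches are 25 semitones apart.

25 semitones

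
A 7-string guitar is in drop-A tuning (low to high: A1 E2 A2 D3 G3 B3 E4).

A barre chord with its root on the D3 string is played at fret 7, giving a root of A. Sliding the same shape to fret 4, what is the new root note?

F#

Moving from fret 7 to fret 4 shifts the root by -3 semitones.
A down 3 semitones is F#.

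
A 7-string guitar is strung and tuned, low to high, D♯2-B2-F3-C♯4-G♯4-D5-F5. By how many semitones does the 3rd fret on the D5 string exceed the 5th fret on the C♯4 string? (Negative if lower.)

D5 at fret 3 → F5 (MIDI 77); C♯4 at fret 5 → F♯4 (MIDI 66).
77 − 66 = 11, so the two pitches are 11 semitones apart.

11 semitones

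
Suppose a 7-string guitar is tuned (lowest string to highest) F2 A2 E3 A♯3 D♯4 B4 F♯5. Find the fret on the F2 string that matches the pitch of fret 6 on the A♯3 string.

A♯3 at fret 6 is A♯3 + 6 semitones = E4.
The open F2 string is 17 semitones below the open A♯3, so the same pitch on the F2 string lies at fret 6 + 17 = 23.

23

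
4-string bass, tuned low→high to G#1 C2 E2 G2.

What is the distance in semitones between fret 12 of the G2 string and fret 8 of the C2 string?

G2 at fret 12 → G3 (MIDI 55); C2 at fret 8 → G#2 (MIDI 44).
55 − 44 = 11, so the two pitches are 11 semitones apart, with G3 the higher.

11 semitones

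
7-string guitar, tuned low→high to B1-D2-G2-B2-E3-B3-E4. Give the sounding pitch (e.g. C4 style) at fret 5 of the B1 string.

E2

The open B1 string plus 5 semitones: B–C–Db–D–Eb–E.
The walk passes from B into C once, so the octave number goes from 1 to 2.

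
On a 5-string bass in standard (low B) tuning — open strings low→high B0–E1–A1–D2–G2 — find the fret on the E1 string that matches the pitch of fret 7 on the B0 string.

2

B0 at fret 7 is B0 + 7 semitones = F#1.
The open E1 string is 5 semitones above the open B0, so the same pitch on the E1 string lies at fret 7 − 5 = 2.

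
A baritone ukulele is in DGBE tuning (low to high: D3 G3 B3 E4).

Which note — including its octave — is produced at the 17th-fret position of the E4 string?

E4 is MIDI 64. Adding 17 gives 81, which is A5.

A5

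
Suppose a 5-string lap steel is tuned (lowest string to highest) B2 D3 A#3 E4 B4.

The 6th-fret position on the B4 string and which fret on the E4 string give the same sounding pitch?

B4 at fret 6 is B4 + 6 semitones = F5.
The open E4 string is 7 semitones below the open B4, so the same pitch on the E4 string lies at fret 6 + 7 = 13.

13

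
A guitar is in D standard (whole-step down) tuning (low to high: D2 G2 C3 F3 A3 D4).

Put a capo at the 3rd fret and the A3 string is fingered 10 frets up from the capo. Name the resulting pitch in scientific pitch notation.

A#4

The capo raises the open A3 by 3 semitones to C4; fretting 10 more gives A3 + 3 + 10 = A3 + 13 semitones = A#4.
(Also written Bb.)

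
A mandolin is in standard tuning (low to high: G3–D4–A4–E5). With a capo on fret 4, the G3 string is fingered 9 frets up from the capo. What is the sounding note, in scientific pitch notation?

G♯4

The capo raises the open G3 by 4 semitones to B3; fretting 9 more gives G3 + 4 + 9 = G3 + 13 semitones = G♯4.
(Also written A♭.)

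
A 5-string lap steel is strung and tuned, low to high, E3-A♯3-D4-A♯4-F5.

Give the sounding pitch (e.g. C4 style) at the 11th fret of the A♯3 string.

A4

Each fret is one semitone, so A♯3 + 11 = A4.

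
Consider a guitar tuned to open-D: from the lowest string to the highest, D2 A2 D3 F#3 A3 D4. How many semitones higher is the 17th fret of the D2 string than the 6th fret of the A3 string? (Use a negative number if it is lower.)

-8 semitones

D2 at fret 17 → G3 (MIDI 55); A3 at fret 6 → D#4 (MIDI 63).
55 − 63 = -8, so the two pitches are 8 semitones apart.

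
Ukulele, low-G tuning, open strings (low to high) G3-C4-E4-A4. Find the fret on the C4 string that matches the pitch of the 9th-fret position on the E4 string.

13

E4 at fret 9 is E4 + 9 semitones = C#5.
The open C4 string is 4 semitones below the open E4, so the same pitch on the C4 string lies at fret 9 + 4 = 13.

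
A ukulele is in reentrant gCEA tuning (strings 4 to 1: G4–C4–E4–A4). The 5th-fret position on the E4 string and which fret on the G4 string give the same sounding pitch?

2

E4 at fret 5 is E4 + 5 semitones = A4.
The open G4 string is 3 semitones above the open E4, so the same pitch on the G4 string lies at fret 5 − 3 = 2.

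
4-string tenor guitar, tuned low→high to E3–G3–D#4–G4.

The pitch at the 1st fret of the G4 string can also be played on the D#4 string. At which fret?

G4 at fret 1 is G4 + 1 semitone = G#4.
The open D#4 string is 4 semitones below the open G4, so the same pitch on the D#4 string lies at fret 1 + 4 = 5.

5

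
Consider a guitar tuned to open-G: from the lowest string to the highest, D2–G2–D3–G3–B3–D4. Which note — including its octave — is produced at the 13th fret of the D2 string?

D#3

The open D2 string plus 13 semitones: D–D#–E–F–…–C#–D–D#.
The walk passes from B into C once, so the octave number goes from 2 to 3.
(Equivalently spelled Eb3.)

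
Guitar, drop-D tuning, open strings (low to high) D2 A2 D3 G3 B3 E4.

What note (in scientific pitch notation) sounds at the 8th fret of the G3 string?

The open G3 string plus 8 semitones: G–G#–A–A#–B–C–C#–D–D#.
The walk passes from B into C once, so the octave number goes from 3 to 4.

D♯4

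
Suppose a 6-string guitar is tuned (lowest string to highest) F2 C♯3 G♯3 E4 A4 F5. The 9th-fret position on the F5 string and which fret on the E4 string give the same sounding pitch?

22

F5 at fret 9 is F5 + 9 semitones = D6.
The open E4 string is 13 semitones below the open F5, so the same pitch on the E4 string lies at fret 9 + 13 = 22.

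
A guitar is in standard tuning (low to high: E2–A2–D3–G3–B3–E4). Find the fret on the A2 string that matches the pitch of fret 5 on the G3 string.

G3 at fret 5 is G3 + 5 semitones = C4.
The open A2 string is 10 semitones below the open G3, so the same pitch on the A2 string lies at fret 5 + 10 = 15.

15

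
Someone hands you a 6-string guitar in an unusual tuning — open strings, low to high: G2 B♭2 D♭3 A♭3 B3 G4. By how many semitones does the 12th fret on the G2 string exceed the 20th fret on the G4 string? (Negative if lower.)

-32 semitones

G2 at fret 12 → G3 (MIDI 55); G4 at fret 20 → E♭6 (MIDI 87).
55 − 87 = -32, so the two pitches are 32 semitones apart.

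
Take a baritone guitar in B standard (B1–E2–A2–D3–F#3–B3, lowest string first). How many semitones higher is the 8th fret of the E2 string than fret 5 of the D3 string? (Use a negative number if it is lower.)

E2 at fret 8 → C3 (MIDI 48); D3 at fret 5 → G3 (MIDI 55).
48 − 55 = -7, so the two pitches are 7 semitones apart.

-7 semitones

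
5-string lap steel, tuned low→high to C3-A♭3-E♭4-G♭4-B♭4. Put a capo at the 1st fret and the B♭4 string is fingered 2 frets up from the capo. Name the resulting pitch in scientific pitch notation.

D♭5

The capo raises the open B♭4 by 1 semitone to B4; fretting 2 more gives B♭4 + 1 + 2 = B♭4 + 3 semitones = D♭5.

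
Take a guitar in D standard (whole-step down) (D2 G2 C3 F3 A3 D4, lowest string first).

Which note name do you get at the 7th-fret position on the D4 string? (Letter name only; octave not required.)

The open D4 string plus 7 semitones: D–D#–E–F–F#–G–G#–A.

A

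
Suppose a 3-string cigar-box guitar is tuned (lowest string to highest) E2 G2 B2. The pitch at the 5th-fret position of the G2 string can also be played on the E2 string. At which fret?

8

G2 at fret 5 is G2 + 5 semitones = C3.
The open E2 string is 3 semitones below the open G2, so the same pitch on the E2 string lies at fret 5 + 3 = 8.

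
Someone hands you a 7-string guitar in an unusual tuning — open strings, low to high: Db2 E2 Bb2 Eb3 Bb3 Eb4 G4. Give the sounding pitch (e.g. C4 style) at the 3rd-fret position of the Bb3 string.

Db4

Each fret is one semitone, so Bb3 + 3 = Db4.
(Equivalently spelled C#4.)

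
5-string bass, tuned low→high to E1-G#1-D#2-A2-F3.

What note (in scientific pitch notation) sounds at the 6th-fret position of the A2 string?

A2 is MIDI 45. Adding 6 gives 51, which is D#3.

D#3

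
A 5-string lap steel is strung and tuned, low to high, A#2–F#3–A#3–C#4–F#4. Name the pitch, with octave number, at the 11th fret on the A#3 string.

A4

A#3 is MIDI 58. Adding 11 gives 69, which is A4.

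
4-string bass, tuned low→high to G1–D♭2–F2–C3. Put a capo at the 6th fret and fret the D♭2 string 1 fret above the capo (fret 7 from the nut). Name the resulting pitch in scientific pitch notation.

A♭2

The capo raises the open D♭2 by 6 semitones to G2; fretting 1 more gives D♭2 + 6 + 1 = D♭2 + 7 semitones = A♭2.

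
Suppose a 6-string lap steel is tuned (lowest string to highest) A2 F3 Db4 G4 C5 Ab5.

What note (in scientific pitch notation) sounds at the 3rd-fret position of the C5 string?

Eb5

Each fret is one semitone, so C5 + 3 = Eb5.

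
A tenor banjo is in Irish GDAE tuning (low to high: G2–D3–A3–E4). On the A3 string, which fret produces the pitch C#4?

4

C#4 is 4 semitones above the open A3 (A–A#–B–C–C#), so it sits at fret 4.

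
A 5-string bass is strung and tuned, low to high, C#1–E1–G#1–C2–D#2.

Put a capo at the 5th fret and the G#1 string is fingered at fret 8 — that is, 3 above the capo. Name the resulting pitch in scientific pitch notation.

E2

The capo raises the open G#1 by 5 semitones to C#2; fretting 3 more gives G#1 + 5 + 3 = G#1 + 8 semitones = E2.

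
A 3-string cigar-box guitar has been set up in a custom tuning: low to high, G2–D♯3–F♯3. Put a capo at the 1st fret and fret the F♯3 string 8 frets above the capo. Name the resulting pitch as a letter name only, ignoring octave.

D♯

The capo raises the open F♯3 by 1 semitone to G3; fretting 8 more gives F♯3 + 1 + 8 = F♯3 + 9 semitones, landing on D♯.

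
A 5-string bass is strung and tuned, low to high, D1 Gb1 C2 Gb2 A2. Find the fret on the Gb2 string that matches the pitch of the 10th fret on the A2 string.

A2 at fret 10 is A2 + 10 semitones = G3.
The open Gb2 string is 3 semitones below the open A2, so the same pitch on the Gb2 string lies at fret 10 + 3 = 13.

13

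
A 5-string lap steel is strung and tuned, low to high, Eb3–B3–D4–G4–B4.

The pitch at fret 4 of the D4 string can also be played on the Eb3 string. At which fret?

D4 at fret 4 is D4 + 4 semitones = Gb4.
The open Eb3 string is 11 semitones below the open D4, so the same pitch on the Eb3 string lies at fret 4 + 11 = 15.

15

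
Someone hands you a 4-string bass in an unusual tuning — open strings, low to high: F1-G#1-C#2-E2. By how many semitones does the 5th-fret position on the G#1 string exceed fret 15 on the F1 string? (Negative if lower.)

-7 semitones

G#1 at fret 5 → C#2 (MIDI 37); F1 at fret 15 → G#2 (MIDI 44).
37 − 44 = -7, so the two pitches are 7 semitones apart.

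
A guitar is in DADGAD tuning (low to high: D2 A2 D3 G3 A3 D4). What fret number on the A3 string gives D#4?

D#4 is 6 semitones above the open A3 (A–A#–B–C–C#–D–D#), so it sits at fret 6.

6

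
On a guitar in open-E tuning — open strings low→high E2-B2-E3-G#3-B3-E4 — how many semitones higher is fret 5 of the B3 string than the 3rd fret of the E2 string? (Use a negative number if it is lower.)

B3 at fret 5 → E4 (MIDI 64); E2 at fret 3 → G2 (MIDI 43).
64 − 43 = 21, so the two pitches are 21 semitones apart.

21 semitones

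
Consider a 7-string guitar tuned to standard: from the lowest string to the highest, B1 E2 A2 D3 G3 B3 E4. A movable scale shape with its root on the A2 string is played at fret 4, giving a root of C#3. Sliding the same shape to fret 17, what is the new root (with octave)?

Moving from fret 4 to fret 17 shifts the root by 13 semitones.
C#3 up 13 semitones is D4.

D4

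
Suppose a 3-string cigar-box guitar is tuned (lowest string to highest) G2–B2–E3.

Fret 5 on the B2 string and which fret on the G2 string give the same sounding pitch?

9

Fret 5 on B2 is MIDI 47 + 5 = 52 (E3). On the G2 string (open MIDI 43), that pitch is 52 − 43 = fret 9.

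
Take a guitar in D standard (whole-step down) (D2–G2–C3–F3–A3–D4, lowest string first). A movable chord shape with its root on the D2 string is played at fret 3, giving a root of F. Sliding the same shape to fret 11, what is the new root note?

Moving from fret 3 to fret 11 shifts the root by 8 semitones.
F up 8 semitones is C#.

C#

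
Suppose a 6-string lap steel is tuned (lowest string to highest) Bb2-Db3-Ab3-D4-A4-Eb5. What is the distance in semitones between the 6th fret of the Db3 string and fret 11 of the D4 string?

Db3 at fret 6 → G3 (MIDI 55); D4 at fret 11 → Db5 (MIDI 73).
55 − 73 = -18, so the two pitches are 18 semitones apart, with Db5 the higher.

18 semitones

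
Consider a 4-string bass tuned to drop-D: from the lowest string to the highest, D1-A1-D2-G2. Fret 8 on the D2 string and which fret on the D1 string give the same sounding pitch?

D2 at fret 8 is D2 + 8 semitones = A♯2.
The open D1 string is 12 semitones below the open D2, so the same pitch on the D1 string lies at fret 8 + 12 = 20.

20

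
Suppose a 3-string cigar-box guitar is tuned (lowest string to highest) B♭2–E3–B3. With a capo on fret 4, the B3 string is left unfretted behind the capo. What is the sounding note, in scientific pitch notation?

E♭4

The capo raises the open B3 by 4 semitones to E♭4; fretting 0 more gives B3 + 4 + 0 = B3 + 4 semitones = E♭4.
(Also written D♯.)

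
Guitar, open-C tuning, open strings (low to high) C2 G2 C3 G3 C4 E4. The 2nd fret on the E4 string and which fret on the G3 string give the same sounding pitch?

11

E4 at fret 2 is E4 + 2 semitones = F♯4.
The open G3 string is 9 semitones below the open E4, so the same pitch on the G3 string lies at fret 2 + 9 = 11.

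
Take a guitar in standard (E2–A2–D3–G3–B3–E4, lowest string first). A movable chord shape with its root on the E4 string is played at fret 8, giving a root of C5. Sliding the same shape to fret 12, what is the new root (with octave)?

Moving from fret 8 to fret 12 shifts the root by 4 semitones.
C5 up 4 semitones is E5.

E5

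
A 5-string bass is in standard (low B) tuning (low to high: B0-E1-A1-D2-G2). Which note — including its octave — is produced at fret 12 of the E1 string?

Each fret is one semitone, so E1 + 12 = E2.

E2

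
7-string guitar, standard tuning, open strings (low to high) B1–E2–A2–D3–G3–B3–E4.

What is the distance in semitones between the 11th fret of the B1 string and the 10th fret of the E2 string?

4 semitones

B1 at fret 11 → A♯2 (MIDI 46); E2 at fret 10 → D3 (MIDI 50).
46 − 50 = -4, so the two pitches are 4 semitones apart, with D3 the higher.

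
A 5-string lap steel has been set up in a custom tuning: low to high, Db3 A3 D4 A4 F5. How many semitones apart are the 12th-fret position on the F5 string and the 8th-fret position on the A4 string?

F5 at fret 12 → F6 (MIDI 89); A4 at fret 8 → F5 (MIDI 77).
89 − 77 = 12, so the two pitches are 12 semitones apart, with F6 the higher.

12 semitones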